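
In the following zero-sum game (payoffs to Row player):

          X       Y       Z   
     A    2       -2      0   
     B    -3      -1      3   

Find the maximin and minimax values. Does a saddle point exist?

Maximin = -2, Minimax = -1, Saddle: False

Work:
Row minimums: [-2, -3] → maximin = -2
Column maximums: [2, -1, 3] → minimax = -1
No saddle point (maximin ≠ minimax). Mixed strategy needed.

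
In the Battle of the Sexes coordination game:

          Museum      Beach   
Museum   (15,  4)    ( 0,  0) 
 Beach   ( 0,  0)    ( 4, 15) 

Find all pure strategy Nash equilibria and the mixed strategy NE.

Pure NE: (Museum, Museum) and (Beach, Beach); Mixed NE: p = 0.7895, q = 0.2105

Work:
Check pure NE:
(Museum, Museum): (15, 4) - no unilateral deviation beneficial
(Beach, Beach): (4, 15) - no unilateral deviation beneficial
Mixed NE: P1 plays Museum with p = 0.7895, P2 plays Museum with q = 0.2105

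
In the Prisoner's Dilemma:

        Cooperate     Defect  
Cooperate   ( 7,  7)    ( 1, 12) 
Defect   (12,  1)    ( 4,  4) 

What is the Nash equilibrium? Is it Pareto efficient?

(Defect, Defect) is NE; not Pareto efficient

Work:
Defect dominates Cooperate for both players:
If P2 cooperates: Defect (12) > Cooperate (7)
If P2 defects: Defect (4) > Cooperate (1)
NE: (Defect, Defect) with payoff (4, 4)
But (Cooperate, Cooperate) = (7, 7) Pareto dominates (4, 4)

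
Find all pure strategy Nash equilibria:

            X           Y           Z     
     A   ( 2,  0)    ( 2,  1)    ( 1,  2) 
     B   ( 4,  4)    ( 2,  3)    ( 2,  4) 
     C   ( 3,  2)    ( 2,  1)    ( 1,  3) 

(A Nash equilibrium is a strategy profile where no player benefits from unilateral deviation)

Nash equilibrium: (B, X), (B, Z)

Work:
Best responses:
  P1 vs X: payoffs [2, 4, 3] → best response B (payoff 4)
  P1 vs Y: payoffs [2, 2, 2] → best response A/B/C (payoff 2)
  P1 vs Z: payoffs [1, 2, 1] → best response B (payoff 2)
  P2 vs A: payoffs [0, 1, 2] → best response Z (payoff 2)
  P2 vs B: payoffs [4, 3, 4] → best response X/Z (payoff 4)
  P2 vs C: payoffs [2, 1, 3] → best response Z (payoff 3)
Mutual best responses: (B,X), (B,Z) → Nash equilibria.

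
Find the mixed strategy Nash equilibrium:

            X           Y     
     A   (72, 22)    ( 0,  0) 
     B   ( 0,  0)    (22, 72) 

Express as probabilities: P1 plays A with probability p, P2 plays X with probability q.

p = 0.766, q = 0.234

Work:
Find probabilities that make opponent indifferent:
P2 chooses q to make P1 indifferent between A and B
P1 chooses p to make P2 indifferent between X and Y
Mixed NE: P1 plays (A: 0.766, B: 0.234), P2 plays (X: 0.234, Y: 0.766)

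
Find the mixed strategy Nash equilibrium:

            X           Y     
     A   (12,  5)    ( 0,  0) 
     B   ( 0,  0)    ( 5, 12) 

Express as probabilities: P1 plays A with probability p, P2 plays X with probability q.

p = 0.7059, q = 0.2941

Work:
Find probabilities that make opponent indifferent:
P2 chooses q to make P1 indifferent between A and B
P1 chooses p to make P2 indifferent between X and Y
Mixed NE: P1 plays (A: 0.7059, B: 0.2941), P2 plays (X: 0.2941, Y: 0.7059)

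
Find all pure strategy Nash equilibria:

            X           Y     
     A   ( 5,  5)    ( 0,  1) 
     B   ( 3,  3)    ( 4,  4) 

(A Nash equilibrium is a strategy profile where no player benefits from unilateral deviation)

Nash equilibrium: (A, X), (B, Y)

Work:
Best responses:
  P1 vs X: payoffs [5, 3] → best response A (payoff 5)
  P1 vs Y: payoffs [0, 4] → best response B (payoff 4)
  P2 vs A: payoffs [5, 1] → best response X (payoff 5)
  P2 vs B: payoffs [3, 4] → best response Y (payoff 4)
Mutual best responses: (A,X), (B,Y) → Nash equilibria.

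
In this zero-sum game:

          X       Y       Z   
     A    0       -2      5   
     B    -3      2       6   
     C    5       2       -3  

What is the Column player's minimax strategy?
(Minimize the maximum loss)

Column should play Y, value = 2

Work:
Column player minimizes Row's maximum payoff:
Column X: max payoff to Row = 5
Column Y: max payoff to Row = 2
Column Z: max payoff to Row = 6
Minimum is 2, achieved by column Y.
Minimax strategy: Y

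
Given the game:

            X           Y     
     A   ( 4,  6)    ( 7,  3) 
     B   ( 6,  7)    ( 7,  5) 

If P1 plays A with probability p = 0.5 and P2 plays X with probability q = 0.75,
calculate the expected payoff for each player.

E[P1] = 5.5, E[P2] = 5.875

Work:
E[P1] = p·q·π₁(A,X) + p·(1-q)·π₁(A,Y) + (1-p)·q·π₁(B,X) + (1-p)·(1-q)·π₁(B,Y)
= 0.5·0.75·4 + 0.5·0.25·7 + 0.5·0.75·6 + 0.5·0.25·7
= 5.5

E[P2] = 5.875 (similar calculation)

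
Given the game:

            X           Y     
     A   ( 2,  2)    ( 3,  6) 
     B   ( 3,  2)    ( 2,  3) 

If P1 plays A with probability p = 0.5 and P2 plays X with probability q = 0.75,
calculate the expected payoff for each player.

E[P1] = 2.5, E[P2] = 2.625

Work:
E[P1] = p·q·π₁(A,X) + p·(1-q)·π₁(A,Y) + (1-p)·q·π₁(B,X) + (1-p)·(1-q)·π₁(B,Y)
= 0.5·0.75·2 + 0.5·0.25·3 + 0.5·0.75·3 + 0.5·0.25·2
= 2.5

E[P2] = 2.625 (similar calculation)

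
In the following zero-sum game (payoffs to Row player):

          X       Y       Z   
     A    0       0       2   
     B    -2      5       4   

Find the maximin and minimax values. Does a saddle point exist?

Maximin = 0, Minimax = 0, Saddle: True

Work:
Row minimums: [0, -2] → maximin = 0
Column maximums: [0, 5, 4] → minimax = 0
Saddle point exists! Game value = 0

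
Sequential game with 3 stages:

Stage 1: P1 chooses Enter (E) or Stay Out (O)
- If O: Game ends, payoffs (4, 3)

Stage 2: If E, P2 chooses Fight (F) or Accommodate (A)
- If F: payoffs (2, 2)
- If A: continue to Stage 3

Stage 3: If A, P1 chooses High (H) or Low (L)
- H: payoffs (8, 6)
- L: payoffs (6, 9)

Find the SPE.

SPE: (E, A, H); Outcome (8, 6)

Work:
Stage 3: P1 chooses H (8 vs 6)
Stage 2: P2: F->2, A->6 (anticipating H). Choose A
Stage 1: P1: O->4, E->8 (anticipating A, H). Choose E
SPE path: E -> A -> H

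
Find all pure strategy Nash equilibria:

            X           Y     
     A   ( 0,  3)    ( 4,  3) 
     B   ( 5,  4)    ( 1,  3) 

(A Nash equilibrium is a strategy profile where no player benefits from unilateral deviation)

Nash equilibrium: (A, Y), (B, X)

Work:
Best responses:
  P1 vs X: payoffs [0, 5] → best response B (payoff 5)
  P1 vs Y: payoffs [4, 1] → best response A (payoff 4)
  P2 vs A: payoffs [3, 3] → best response X/Y (payoff 3)
  P2 vs B: payoffs [4, 3] → best response X (payoff 4)
Mutual best responses: (A,Y), (B,X) → Nash equilibria.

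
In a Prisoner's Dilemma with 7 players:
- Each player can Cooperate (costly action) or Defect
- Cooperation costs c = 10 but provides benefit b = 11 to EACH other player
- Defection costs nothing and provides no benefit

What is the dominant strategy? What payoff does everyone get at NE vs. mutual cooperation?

Dominant: Defect; NE payoff = 0; Coop payoff = 56

Work:
Defect dominates (saves cost c = 10, benefit to others is external)
NE: All defect → everyone gets 0
If all cooperate: each receives (6)×11 - 10 = 56
Social dilemma: 56 > 0 but NE gives 0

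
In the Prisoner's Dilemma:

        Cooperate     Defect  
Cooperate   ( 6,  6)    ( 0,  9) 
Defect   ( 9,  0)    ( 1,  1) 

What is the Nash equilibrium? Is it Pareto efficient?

(Defect, Defect) is NE; not Pareto efficient

Work:
Defect dominates Cooperate for both players:
If P2 cooperates: Defect (9) > Cooperate (6)
If P2 defects: Defect (1) > Cooperate (0)
NE: (Defect, Defect) with payoff (1, 1)
But (Cooperate, Cooperate) = (6, 6) Pareto dominates (1, 1)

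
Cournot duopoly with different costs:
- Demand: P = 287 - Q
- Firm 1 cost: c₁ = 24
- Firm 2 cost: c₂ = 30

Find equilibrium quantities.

q₁* = 89.67, q₂* = 83.67

Work:
Reaction: q₁ = (287 - 24 - q₂)/2
Reaction: q₂ = (287 - 30 - q₁)/2
Solve simultaneously:
q₁* = (287 - 2×24 + 30)/3 = 89.67
q₂* = (287 - 2×30 + 24)/3 = 83.67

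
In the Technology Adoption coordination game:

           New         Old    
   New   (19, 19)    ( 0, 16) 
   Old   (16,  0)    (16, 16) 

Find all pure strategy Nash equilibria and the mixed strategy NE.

Pure NE: (New, New) and (Old, Old); Mixed NE: p = 0.8421, q = 0.8421

Work:
Check pure NE:
(New, New): (19, 19) - no unilateral deviation beneficial
(Old, Old): (16, 16) - no unilateral deviation beneficial
Mixed NE: P1 plays New with p = 0.8421, P2 plays New with q = 0.8421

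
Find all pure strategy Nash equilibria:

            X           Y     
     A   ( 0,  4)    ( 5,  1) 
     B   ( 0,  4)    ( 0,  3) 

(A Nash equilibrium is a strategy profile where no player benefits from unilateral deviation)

Nash equilibrium: (A, X), (B, X)

Work:
Best responses:
  P1 vs X: payoffs [0, 0] → best response A/B (payoff 0)
  P1 vs Y: payoffs [5, 0] → best response A (payoff 5)
  P2 vs A: payoffs [4, 1] → best response X (payoff 4)
  P2 vs B: payoffs [4, 3] → best response X (payoff 4)
Mutual best responses: (A,X), (B,X) → Nash equilibria.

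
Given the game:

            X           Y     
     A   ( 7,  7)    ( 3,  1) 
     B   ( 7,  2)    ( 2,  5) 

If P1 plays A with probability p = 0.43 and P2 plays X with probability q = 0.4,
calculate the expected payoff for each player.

E[P1] = 4.258, E[P2] = 3.628

Work:
E[P1] = p·q·π₁(A,X) + p·(1-q)·π₁(A,Y) + (1-p)·q·π₁(B,X) + (1-p)·(1-q)·π₁(B,Y)
= 0.43·0.4·7 + 0.43·0.6·3 + 0.57·0.4·7 + 0.57·0.6·2
= 4.258

E[P2] = 3.628 (similar calculation)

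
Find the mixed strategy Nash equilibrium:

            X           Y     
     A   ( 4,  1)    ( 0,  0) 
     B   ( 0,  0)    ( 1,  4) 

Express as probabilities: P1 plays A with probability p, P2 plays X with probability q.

p = 0.8, q = 0.2

Work:
Find probabilities that make opponent indifferent:
P2 chooses q to make P1 indifferent between A and B
P1 chooses p to make P2 indifferent between X and Y
Mixed NE: P1 plays (A: 0.8, B: 0.2), P2 plays (X: 0.2, Y: 0.8)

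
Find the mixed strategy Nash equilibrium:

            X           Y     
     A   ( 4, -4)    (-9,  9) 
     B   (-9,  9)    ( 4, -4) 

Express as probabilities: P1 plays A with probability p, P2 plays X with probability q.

p = 0.5, q = 0.5

Work:
Find probabilities that make opponent indifferent:
P2 chooses q to make P1 indifferent between A and B
P1 chooses p to make P2 indifferent between X and Y
Mixed NE: P1 plays (A: 0.5, B: 0.5), P2 plays (X: 0.5, Y: 0.5)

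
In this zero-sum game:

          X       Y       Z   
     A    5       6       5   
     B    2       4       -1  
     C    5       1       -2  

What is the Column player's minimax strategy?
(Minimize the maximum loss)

Column should play X or Z (all achieve the minimum), value = 5

Work:
Column player minimizes Row's maximum payoff:
Column X: max payoff to Row = 5
Column Y: max payoff to Row = 6
Column Z: max payoff to Row = 5
Minimum is 5, achieved by columns X, Z (tied).
Each of X or Z is a minimax strategy.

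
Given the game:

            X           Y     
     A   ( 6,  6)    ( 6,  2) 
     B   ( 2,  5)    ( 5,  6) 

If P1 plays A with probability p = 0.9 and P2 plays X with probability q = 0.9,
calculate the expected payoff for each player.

E[P1] = 5.63, E[P2] = 5.55

Work:
E[P1] = p·q·π₁(A,X) + p·(1-q)·π₁(A,Y) + (1-p)·q·π₁(B,X) + (1-p)·(1-q)·π₁(B,Y)
= 0.9·0.9·6 + 0.9·0.1·6 + 0.1·0.9·2 + 0.1·0.1·5
= 5.63

E[P2] = 5.55 (similar calculation)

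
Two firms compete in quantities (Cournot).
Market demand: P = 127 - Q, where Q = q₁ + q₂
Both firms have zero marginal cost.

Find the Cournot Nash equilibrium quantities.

q₁* = q₂* = 42.33; P* = 42.33

Work:
Profit: π_i = P·q_i = (a - q_i - q_j)·q_i
FOC: ∂π_i/∂q_i = a - 2q_i - q_j = 0
Reaction function: q_i = (127 - q_j)/2
Symmetry: q* = 127/3 = 42.33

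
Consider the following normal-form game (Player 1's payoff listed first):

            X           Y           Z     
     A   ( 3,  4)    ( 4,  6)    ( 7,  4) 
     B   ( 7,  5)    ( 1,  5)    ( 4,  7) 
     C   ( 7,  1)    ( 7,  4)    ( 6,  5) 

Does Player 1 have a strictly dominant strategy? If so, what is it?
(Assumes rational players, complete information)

No strictly dominant strategy exists for Player 1

Work:
A strategy strictly dominates another if it gives a strictly higher payoff against every opponent action. Compare each pair of P1's strategies column-by-column:
  A vs B: [3 vs 7, 4 vs 1, 7 vs 4] → A does not strictly dominate B (column X: 3 ≤ 7)
  A vs C: [3 vs 7, 4 vs 7, 7 vs 6] → A does not strictly dominate C (column X: 3 ≤ 7)
  B vs A: [7 vs 3, 1 vs 4, 4 vs 7] → B does not strictly dominate A (column Y: 1 ≤ 4)
  B vs C: [7 vs 7, 1 vs 7, 4 vs 6] → B does not strictly dominate C (column X: 7 ≤ 7)
  C vs A: [7 vs 3, 7 vs 4, 6 vs 7] → C does not strictly dominate A (column Z: 6 ≤ 7)
  C vs B: [7 vs 7, 7 vs 1, 6 vs 4] → C does not strictly dominate B (column X: 7 ≤ 7)
No single strategy strictly dominates all others → no strictly dominant strategy.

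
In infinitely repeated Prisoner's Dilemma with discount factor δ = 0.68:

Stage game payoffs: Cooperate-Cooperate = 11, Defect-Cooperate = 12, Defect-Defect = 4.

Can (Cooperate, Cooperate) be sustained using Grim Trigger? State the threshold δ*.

δ* = 0.125; since δ = 0.68 ≥ 0.125, cooperation can be sustained

Work:
For Grim Trigger:
Cooperate forever: 11/(1-δ)
Defect then punished: 12 + 4·δ/(1-δ)
Need: 11/(1-δ) ≥ 12 + 4·δ/(1-δ)
Solving: δ ≥ (T-R)/(T-P) = (12-11)/(12-4) = 0.125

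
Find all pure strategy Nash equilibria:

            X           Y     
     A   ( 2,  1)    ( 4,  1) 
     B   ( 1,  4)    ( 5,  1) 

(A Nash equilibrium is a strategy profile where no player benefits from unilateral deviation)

Nash equilibrium: (A, X)

Work:
Best responses:
  P1 vs X: payoffs [2, 1] → best response A (payoff 2)
  P1 vs Y: payoffs [4, 5] → best response B (payoff 5)
  P2 vs A: payoffs [1, 1] → best response X/Y (payoff 1)
  P2 vs B: payoffs [4, 1] → best response X (payoff 4)
Mutual best responses: (A,X) → Nash equilibria.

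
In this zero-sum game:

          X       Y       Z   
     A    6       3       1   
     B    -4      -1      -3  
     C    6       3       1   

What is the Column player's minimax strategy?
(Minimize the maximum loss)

Column should play Z, value = 1

Work:
Column player minimizes Row's maximum payoff:
Column X: max payoff to Row = 6
Column Y: max payoff to Row = 3
Column Z: max payoff to Row = 1
Minimum is 1, achieved by column Z.
Minimax strategy: Z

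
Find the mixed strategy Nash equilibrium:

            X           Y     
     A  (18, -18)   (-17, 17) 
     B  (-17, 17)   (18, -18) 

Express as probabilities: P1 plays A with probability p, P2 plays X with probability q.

p = 0.5, q = 0.5

Work:
Find probabilities that make opponent indifferent:
P2 chooses q to make P1 indifferent between A and B
P1 chooses p to make P2 indifferent between X and Y
Mixed NE: P1 plays (A: 0.5, B: 0.5), P2 plays (X: 0.5, Y: 0.5)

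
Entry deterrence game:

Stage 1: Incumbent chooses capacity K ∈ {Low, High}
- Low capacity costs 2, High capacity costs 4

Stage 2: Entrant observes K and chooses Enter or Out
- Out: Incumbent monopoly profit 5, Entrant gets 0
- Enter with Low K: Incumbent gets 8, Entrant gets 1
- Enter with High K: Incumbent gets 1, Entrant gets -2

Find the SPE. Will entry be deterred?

SPE: (Low, Enter|Low, Out|High); Entry not deterred. Incumbent net profit = 6, Entrant gets 1

Work:
After Low K: Entrant enters (1 > 0)
After High K: Entrant stays out (-2 < 0)
Incumbent: Low → 8−2=6, High → 5−4=1
Incumbent chooses Low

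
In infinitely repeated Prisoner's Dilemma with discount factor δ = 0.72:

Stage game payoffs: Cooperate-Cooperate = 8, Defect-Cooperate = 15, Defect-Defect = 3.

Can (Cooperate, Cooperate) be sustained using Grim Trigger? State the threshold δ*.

δ* = 0.5833; since δ = 0.72 ≥ 0.5833, cooperation can be sustained

Work:
For Grim Trigger:
Cooperate forever: 8/(1-δ)
Defect then punished: 15 + 3·δ/(1-δ)
Need: 8/(1-δ) ≥ 15 + 3·δ/(1-δ)
Solving: δ ≥ (T-R)/(T-P) = (15-8)/(15-3) = 0.5833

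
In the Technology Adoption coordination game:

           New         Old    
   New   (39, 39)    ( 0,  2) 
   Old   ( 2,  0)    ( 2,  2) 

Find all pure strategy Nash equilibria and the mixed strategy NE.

Pure NE: (New, New) and (Old, Old); Mixed NE: p = 0.0513, q = 0.0513

Work:
Check pure NE:
(New, New): (39, 39) - no unilateral deviation beneficial
(Old, Old): (2, 2) - no unilateral deviation beneficial
Mixed NE: P1 plays New with p = 0.0513, P2 plays New with q = 0.0513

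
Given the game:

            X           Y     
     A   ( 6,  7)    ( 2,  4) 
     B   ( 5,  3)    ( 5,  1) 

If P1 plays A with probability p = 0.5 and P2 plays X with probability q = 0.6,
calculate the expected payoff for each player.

E[P1] = 4.7, E[P2] = 4.0

Work:
E[P1] = p·q·π₁(A,X) + p·(1-q)·π₁(A,Y) + (1-p)·q·π₁(B,X) + (1-p)·(1-q)·π₁(B,Y)
= 0.5·0.6·6 + 0.5·0.4·2 + 0.5·0.6·5 + 0.5·0.4·5
= 4.7

E[P2] = 4.0 (similar calculation)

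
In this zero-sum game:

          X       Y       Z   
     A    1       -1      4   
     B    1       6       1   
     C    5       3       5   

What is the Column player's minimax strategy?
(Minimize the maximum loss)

Column should play X or Z (all achieve the minimum), value = 5

Work:
Column player minimizes Row's maximum payoff:
Column X: max payoff to Row = 5
Column Y: max payoff to Row = 6
Column Z: max payoff to Row = 5
Minimum is 5, achieved by columns X, Z (tied).
Each of X or Z is a minimax strategy.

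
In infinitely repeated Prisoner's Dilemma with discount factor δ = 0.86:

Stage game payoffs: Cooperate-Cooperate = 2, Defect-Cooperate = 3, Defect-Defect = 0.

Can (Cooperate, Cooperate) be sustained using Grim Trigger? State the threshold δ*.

δ* = 0.3333; since δ = 0.86 ≥ 0.3333, cooperation can be sustained

Work:
For Grim Trigger:
Cooperate forever: 2/(1-δ)
Defect then punished: 3 + 0·δ/(1-δ)
Need: 2/(1-δ) ≥ 3 + 0·δ/(1-δ)
Solving: δ ≥ (T-R)/(T-P) = (3-2)/(3-0) = 0.3333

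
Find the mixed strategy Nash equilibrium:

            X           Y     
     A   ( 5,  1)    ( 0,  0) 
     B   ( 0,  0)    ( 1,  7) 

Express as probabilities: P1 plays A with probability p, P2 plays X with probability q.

p = 0.875, q = 0.1667

Work:
Find probabilities that make opponent indifferent:
P2 chooses q to make P1 indifferent between A and B
P1 chooses p to make P2 indifferent between X and Y
Mixed NE: P1 plays (A: 0.875, B: 0.125), P2 plays (X: 0.1667, Y: 0.8333)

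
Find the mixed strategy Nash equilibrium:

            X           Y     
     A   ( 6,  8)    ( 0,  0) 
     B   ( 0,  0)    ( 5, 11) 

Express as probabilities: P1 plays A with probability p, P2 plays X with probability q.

p = 0.5789, q = 0.4545

Work:
Find probabilities that make opponent indifferent:
P2 chooses q to make P1 indifferent between A and B
P1 chooses p to make P2 indifferent between X and Y
Mixed NE: P1 plays (A: 0.5789, B: 0.4211), P2 plays (X: 0.4545, Y: 0.5455)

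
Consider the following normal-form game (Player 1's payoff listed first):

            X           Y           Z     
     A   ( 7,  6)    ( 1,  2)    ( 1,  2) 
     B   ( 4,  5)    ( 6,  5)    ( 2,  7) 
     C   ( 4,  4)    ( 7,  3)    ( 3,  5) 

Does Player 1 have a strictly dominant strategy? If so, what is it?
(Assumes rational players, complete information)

No strictly dominant strategy exists for Player 1

Work:
A strategy strictly dominates another if it gives a strictly higher payoff against every opponent action. Compare each pair of P1's strategies column-by-column:
  A vs B: [7 vs 4, 1 vs 6, 1 vs 2] → A does not strictly dominate B (column Y: 1 ≤ 6)
  A vs C: [7 vs 4, 1 vs 7, 1 vs 3] → A does not strictly dominate C (column Y: 1 ≤ 7)
  B vs A: [4 vs 7, 6 vs 1, 2 vs 1] → B does not strictly dominate A (column X: 4 ≤ 7)
  B vs C: [4 vs 4, 6 vs 7, 2 vs 3] → B does not strictly dominate C (column X: 4 ≤ 4)
  C vs A: [4 vs 7, 7 vs 1, 3 vs 1] → C does not strictly dominate A (column X: 4 ≤ 7)
  C vs B: [4 vs 4, 7 vs 6, 3 vs 2] → C does not strictly dominate B (column X: 4 ≤ 4)
No single strategy strictly dominates all others → no strictly dominant strategy.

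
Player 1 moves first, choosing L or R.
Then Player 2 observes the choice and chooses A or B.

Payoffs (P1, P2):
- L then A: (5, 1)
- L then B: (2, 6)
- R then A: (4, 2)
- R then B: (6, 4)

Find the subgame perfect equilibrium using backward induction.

P1 plays R, P2 plays B after L and B after R; Payoff (6, 4)

Work:
Backward induction:
After L: P2 chooses B → P1 gets 2
After R: P2 chooses B → P1 gets 6
P1 chooses R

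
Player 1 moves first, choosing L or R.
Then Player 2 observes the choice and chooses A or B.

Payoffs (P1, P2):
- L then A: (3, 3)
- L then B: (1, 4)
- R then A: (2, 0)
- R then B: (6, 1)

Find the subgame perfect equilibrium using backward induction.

P1 plays R, P2 plays B after L and B after R; Payoff (6, 1)

Work:
Backward induction:
After L: P2 chooses B → P1 gets 1
After R: P2 chooses B → P1 gets 6
P1 chooses R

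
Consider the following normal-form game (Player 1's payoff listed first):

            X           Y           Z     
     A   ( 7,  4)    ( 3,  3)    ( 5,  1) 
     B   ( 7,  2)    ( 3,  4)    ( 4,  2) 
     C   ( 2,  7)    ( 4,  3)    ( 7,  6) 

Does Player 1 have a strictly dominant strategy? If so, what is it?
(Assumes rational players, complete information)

No strictly dominant strategy exists for Player 1

Work:
A strategy strictly dominates another if it gives a strictly higher payoff against every opponent action. Compare each pair of P1's strategies column-by-column:
  A vs B: [7 vs 7, 3 vs 3, 5 vs 4] → A does not strictly dominate B (column X: 7 ≤ 7)
  A vs C: [7 vs 2, 3 vs 4, 5 vs 7] → A does not strictly dominate C (column Y: 3 ≤ 4)
  B vs A: [7 vs 7, 3 vs 3, 4 vs 5] → B does not strictly dominate A (column X: 7 ≤ 7)
  B vs C: [7 vs 2, 3 vs 4, 4 vs 7] → B does not strictly dominate C (column Y: 3 ≤ 4)
  C vs A: [2 vs 7, 4 vs 3, 7 vs 5] → C does not strictly dominate A (column X: 2 ≤ 7)
  C vs B: [2 vs 7, 4 vs 3, 7 vs 4] → C does not strictly dominate B (column X: 2 ≤ 7)
No single strategy strictly dominates all others → no strictly dominant strategy.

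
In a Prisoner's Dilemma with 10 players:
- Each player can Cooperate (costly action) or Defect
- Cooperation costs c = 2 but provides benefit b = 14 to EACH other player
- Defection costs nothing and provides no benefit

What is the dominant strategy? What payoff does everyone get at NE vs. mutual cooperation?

Dominant: Defect; NE payoff = 0; Coop payoff = 124

Work:
Defect dominates (saves cost c = 2, benefit to others is external)
NE: All defect → everyone gets 0
If all cooperate: each receives (9)×14 - 2 = 124
Social dilemma: 124 > 0 but NE gives 0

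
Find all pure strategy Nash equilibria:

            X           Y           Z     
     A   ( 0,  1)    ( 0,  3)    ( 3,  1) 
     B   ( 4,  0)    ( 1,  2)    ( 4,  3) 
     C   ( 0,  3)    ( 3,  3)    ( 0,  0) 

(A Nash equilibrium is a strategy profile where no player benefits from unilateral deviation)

Nash equilibrium: (B, Z), (C, Y)

Work:
Best responses:
  P1 vs X: payoffs [0, 4, 0] → best response B (payoff 4)
  P1 vs Y: payoffs [0, 1, 3] → best response C (payoff 3)
  P1 vs Z: payoffs [3, 4, 0] → best response B (payoff 4)
  P2 vs A: payoffs [1, 3, 1] → best response Y (payoff 3)
  P2 vs B: payoffs [0, 2, 3] → best response Z (payoff 3)
  P2 vs C: payoffs [3, 3, 0] → best response X/Y (payoff 3)
Mutual best responses: (B,Z), (C,Y) → Nash equilibria.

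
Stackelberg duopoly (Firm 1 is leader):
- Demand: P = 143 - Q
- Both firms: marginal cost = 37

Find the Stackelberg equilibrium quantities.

q₁* (leader) = 53.0, q₂* (follower) = 26.5

Work:
Follower's reaction: q₂ = (a - c - q₁)/2
Leader substitutes: π₁ = q₁·(a - q₁ - (a-c-q₁)/2 - c)
FOC: q₁* = (143 - 37)/2 = 53.00
Then: q₂* = (143 - 37 - 53.0)/2 = 26.50
Leader has first-mover advantage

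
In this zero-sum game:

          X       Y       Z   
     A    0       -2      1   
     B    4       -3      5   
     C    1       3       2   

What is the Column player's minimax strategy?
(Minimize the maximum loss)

Column should play Y, value = 3

Work:
Column player minimizes Row's maximum payoff:
Column X: max payoff to Row = 4
Column Y: max payoff to Row = 3
Column Z: max payoff to Row = 5
Minimum is 3, achieved by column Y.
Minimax strategy: Y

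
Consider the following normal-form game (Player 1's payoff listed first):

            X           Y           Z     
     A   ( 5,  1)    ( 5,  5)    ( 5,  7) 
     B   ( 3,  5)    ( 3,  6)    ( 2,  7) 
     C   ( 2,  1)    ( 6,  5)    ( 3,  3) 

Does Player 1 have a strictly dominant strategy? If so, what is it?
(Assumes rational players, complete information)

No strictly dominant strategy exists for Player 1

Work:
A strategy strictly dominates another if it gives a strictly higher payoff against every opponent action. Compare each pair of P1's strategies column-by-column:
  A vs B: [5 vs 3, 5 vs 3, 5 vs 2] → A strictly dominates B
  A vs C: [5 vs 2, 5 vs 6, 5 vs 3] → A does not strictly dominate C (column Y: 5 ≤ 6)
  B vs A: [3 vs 5, 3 vs 5, 2 vs 5] → B does not strictly dominate A (column X: 3 ≤ 5)
  B vs C: [3 vs 2, 3 vs 6, 2 vs 3] → B does not strictly dominate C (column Y: 3 ≤ 6)
  C vs A: [2 vs 5, 6 vs 5, 3 vs 5] → C does not strictly dominate A (column X: 2 ≤ 5)
  C vs B: [2 vs 3, 6 vs 3, 3 vs 2] → C does not strictly dominate B (column X: 2 ≤ 3)
No single strategy strictly dominates all others → no strictly dominant strategy.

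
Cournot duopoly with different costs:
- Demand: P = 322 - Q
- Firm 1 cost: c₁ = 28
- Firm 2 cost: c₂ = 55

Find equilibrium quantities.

q₁* = 107.0, q₂* = 80.0

Work:
Reaction: q₁ = (322 - 28 - q₂)/2
Reaction: q₂ = (322 - 55 - q₁)/2
Solve simultaneously:
q₁* = (322 - 2×28 + 55)/3 = 107.0
q₂* = (322 - 2×55 + 28)/3 = 80.0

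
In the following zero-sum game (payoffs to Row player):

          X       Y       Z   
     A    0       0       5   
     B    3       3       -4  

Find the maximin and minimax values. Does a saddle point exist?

Maximin = 0, Minimax = 3, Saddle: False

Work:
Row minimums: [0, -4] → maximin = 0
Column maximums: [3, 3, 5] → minimax = 3
No saddle point (maximin ≠ minimax). Mixed strategy needed.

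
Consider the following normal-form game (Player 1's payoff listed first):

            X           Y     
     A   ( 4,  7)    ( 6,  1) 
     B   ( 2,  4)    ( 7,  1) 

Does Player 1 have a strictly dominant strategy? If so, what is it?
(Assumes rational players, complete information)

No strictly dominant strategy exists for Player 1

Work:
A strategy strictly dominates another if it gives a strictly higher payoff against every opponent action. Compare each pair of P1's strategies column-by-column:
  A vs B: [4 vs 2, 6 vs 7] → A does not strictly dominate B (column Y: 6 ≤ 7)
  B vs A: [2 vs 4, 7 vs 6] → B does not strictly dominate A (column X: 2 ≤ 4)
No single strategy strictly dominates all others → no strictly dominant strategy.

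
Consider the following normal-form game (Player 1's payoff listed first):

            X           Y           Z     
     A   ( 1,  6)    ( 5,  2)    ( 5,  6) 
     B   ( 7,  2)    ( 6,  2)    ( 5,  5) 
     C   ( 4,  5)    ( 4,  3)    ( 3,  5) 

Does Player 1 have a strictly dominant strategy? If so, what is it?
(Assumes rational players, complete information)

No strictly dominant strategy exists for Player 1

Work:
A strategy strictly dominates another if it gives a strictly higher payoff against every opponent action. Compare each pair of P1's strategies column-by-column:
  A vs B: [1 vs 7, 5 vs 6, 5 vs 5] → A does not strictly dominate B (column X: 1 ≤ 7)
  A vs C: [1 vs 4, 5 vs 4, 5 vs 3] → A does not strictly dominate C (column X: 1 ≤ 4)
  B vs A: [7 vs 1, 6 vs 5, 5 vs 5] → B does not strictly dominate A (column Z: 5 ≤ 5)
  B vs C: [7 vs 4, 6 vs 4, 5 vs 3] → B strictly dominates C
  C vs A: [4 vs 1, 4 vs 5, 3 vs 5] → C does not strictly dominate A (column Y: 4 ≤ 5)
  C vs B: [4 vs 7, 4 vs 6, 3 vs 5] → C does not strictly dominate B (column X: 4 ≤ 7)
No single strategy strictly dominates all others → no strictly dominant strategy.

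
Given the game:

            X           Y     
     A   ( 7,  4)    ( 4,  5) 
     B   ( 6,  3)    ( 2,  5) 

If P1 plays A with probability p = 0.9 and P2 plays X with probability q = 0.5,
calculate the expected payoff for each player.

E[P1] = 5.35, E[P2] = 4.45

Work:
E[P1] = p·q·π₁(A,X) + p·(1-q)·π₁(A,Y) + (1-p)·q·π₁(B,X) + (1-p)·(1-q)·π₁(B,Y)
= 0.9·0.5·7 + 0.9·0.5·4 + 0.1·0.5·6 + 0.1·0.5·2
= 5.35

E[P2] = 4.45 (similar calculation)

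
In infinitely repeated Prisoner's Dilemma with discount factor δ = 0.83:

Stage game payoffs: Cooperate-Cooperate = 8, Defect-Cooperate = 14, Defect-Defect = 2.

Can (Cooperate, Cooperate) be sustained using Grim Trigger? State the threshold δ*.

δ* = 0.5; since δ = 0.83 ≥ 0.5, cooperation can be sustained

Work:
For Grim Trigger:
Cooperate forever: 8/(1-δ)
Defect then punished: 14 + 2·δ/(1-δ)
Need: 8/(1-δ) ≥ 14 + 2·δ/(1-δ)
Solving: δ ≥ (T-R)/(T-P) = (14-8)/(14-2) = 0.5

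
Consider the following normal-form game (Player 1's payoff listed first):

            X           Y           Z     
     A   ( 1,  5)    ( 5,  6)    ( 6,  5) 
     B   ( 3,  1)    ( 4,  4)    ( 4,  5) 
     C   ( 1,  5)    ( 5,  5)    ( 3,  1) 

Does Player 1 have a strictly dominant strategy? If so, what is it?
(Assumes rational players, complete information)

No strictly dominant strategy exists for Player 1

Work:
A strategy strictly dominates another if it gives a strictly higher payoff against every opponent action. Compare each pair of P1's strategies column-by-column:
  A vs B: [1 vs 3, 5 vs 4, 6 vs 4] → A does not strictly dominate B (column X: 1 ≤ 3)
  A vs C: [1 vs 1, 5 vs 5, 6 vs 3] → A does not strictly dominate C (column X: 1 ≤ 1)
  B vs A: [3 vs 1, 4 vs 5, 4 vs 6] → B does not strictly dominate A (column Y: 4 ≤ 5)
  B vs C: [3 vs 1, 4 vs 5, 4 vs 3] → B does not strictly dominate C (column Y: 4 ≤ 5)
  C vs A: [1 vs 1, 5 vs 5, 3 vs 6] → C does not strictly dominate A (column X: 1 ≤ 1)
  C vs B: [1 vs 3, 5 vs 4, 3 vs 4] → C does not strictly dominate B (column X: 1 ≤ 3)
No single strategy strictly dominates all others → no strictly dominant strategy.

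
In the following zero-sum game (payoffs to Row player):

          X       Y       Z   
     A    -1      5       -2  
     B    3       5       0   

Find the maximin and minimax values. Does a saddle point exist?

Maximin = 0, Minimax = 0, Saddle: True

Work:
Row minimums: [-2, 0] → maximin = 0
Column maximums: [3, 5, 0] → minimax = 0
Saddle point exists! Game value = 0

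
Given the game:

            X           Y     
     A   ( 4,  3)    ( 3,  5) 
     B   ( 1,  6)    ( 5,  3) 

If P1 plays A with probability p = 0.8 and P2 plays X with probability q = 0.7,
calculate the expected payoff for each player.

E[P1] = 3.4, E[P2] = 3.9

Work:
E[P1] = p·q·π₁(A,X) + p·(1-q)·π₁(A,Y) + (1-p)·q·π₁(B,X) + (1-p)·(1-q)·π₁(B,Y)
= 0.8·0.7·4 + 0.8·0.3·3 + 0.2·0.7·1 + 0.2·0.3·5
= 3.4

E[P2] = 3.9 (similar calculation)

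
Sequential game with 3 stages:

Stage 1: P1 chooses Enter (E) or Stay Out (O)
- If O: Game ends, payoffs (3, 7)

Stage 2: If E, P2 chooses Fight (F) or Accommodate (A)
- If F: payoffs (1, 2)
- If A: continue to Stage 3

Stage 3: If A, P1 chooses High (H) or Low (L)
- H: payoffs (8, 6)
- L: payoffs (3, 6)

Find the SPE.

SPE: (E, A, H); Outcome (8, 6)

Work:
Stage 3: P1 chooses H (8 vs 3)
Stage 2: P2: F->2, A->6 (anticipating H). Choose A
Stage 1: P1: O->3, E->8 (anticipating A, H). Choose E
SPE path: E -> A -> H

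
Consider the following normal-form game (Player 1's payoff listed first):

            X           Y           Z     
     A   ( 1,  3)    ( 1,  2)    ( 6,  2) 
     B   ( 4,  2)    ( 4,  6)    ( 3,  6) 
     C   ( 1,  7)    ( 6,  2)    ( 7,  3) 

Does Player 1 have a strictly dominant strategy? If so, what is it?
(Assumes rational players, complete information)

No strictly dominant strategy exists for Player 1

Work:
A strategy strictly dominates another if it gives a strictly higher payoff against every opponent action. Compare each pair of P1's strategies column-by-column:
  A vs B: [1 vs 4, 1 vs 4, 6 vs 3] → A does not strictly dominate B (column X: 1 ≤ 4)
  A vs C: [1 vs 1, 1 vs 6, 6 vs 7] → A does not strictly dominate C (column X: 1 ≤ 1)
  B vs A: [4 vs 1, 4 vs 1, 3 vs 6] → B does not strictly dominate A (column Z: 3 ≤ 6)
  B vs C: [4 vs 1, 4 vs 6, 3 vs 7] → B does not strictly dominate C (column Y: 4 ≤ 6)
  C vs A: [1 vs 1, 6 vs 1, 7 vs 6] → C does not strictly dominate A (column X: 1 ≤ 1)
  C vs B: [1 vs 4, 6 vs 4, 7 vs 3] → C does not strictly dominate B (column X: 1 ≤ 4)
No single strategy strictly dominates all others → no strictly dominant strategy.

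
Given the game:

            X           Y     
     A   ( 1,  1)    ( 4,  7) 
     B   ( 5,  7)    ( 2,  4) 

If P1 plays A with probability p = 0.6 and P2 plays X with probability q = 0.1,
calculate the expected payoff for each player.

E[P1] = 3.14, E[P2] = 5.56

Work:
E[P1] = p·q·π₁(A,X) + p·(1-q)·π₁(A,Y) + (1-p)·q·π₁(B,X) + (1-p)·(1-q)·π₁(B,Y)
= 0.6·0.1·1 + 0.6·0.9·4 + 0.4·0.1·5 + 0.4·0.9·2
= 3.14

E[P2] = 5.56 (similar calculation)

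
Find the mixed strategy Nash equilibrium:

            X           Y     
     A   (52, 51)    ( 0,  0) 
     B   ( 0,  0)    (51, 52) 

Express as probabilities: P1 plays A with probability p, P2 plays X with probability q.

p = 0.5049, q = 0.4951

Work:
Find probabilities that make opponent indifferent:
P2 chooses q to make P1 indifferent between A and B
P1 chooses p to make P2 indifferent between X and Y
Mixed NE: P1 plays (A: 0.5049, B: 0.4951), P2 plays (X: 0.4951, Y: 0.5049)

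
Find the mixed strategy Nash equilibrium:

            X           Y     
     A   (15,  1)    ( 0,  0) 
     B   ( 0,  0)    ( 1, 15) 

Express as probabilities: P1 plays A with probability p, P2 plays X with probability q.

p = 0.9375, q = 0.0625

Work:
Find probabilities that make opponent indifferent:
P2 chooses q to make P1 indifferent between A and B
P1 chooses p to make P2 indifferent between X and Y
Mixed NE: P1 plays (A: 0.9375, B: 0.0625), P2 plays (X: 0.0625, Y: 0.9375)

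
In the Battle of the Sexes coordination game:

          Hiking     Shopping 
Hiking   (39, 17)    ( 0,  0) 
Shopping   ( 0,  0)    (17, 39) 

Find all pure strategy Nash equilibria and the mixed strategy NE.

Pure NE: (Hiking, Hiking) and (Shopping, Shopping); Mixed NE: p = 0.6964, q = 0.3036

Work:
Check pure NE:
(Hiking, Hiking): (39, 17) - no unilateral deviation beneficial
(Shopping, Shopping): (17, 39) - no unilateral deviation beneficial
Mixed NE: P1 plays Hiking with p = 0.6964, P2 plays Hiking with q = 0.3036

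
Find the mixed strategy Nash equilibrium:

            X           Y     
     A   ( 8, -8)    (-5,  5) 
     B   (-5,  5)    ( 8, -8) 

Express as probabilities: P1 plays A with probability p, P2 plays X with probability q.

p = 0.5, q = 0.5

Work:
Find probabilities that make opponent indifferent:
P2 chooses q to make P1 indifferent between A and B
P1 chooses p to make P2 indifferent between X and Y
Mixed NE: P1 plays (A: 0.5, B: 0.5), P2 plays (X: 0.5, Y: 0.5)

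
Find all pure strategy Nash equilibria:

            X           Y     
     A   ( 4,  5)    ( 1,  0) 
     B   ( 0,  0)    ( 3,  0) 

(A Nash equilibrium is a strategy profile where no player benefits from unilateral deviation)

Nash equilibrium: (A, X), (B, Y)

Work:
Best responses:
  P1 vs X: payoffs [4, 0] → best response A (payoff 4)
  P1 vs Y: payoffs [1, 3] → best response B (payoff 3)
  P2 vs A: payoffs [5, 0] → best response X (payoff 5)
  P2 vs B: payoffs [0, 0] → best response X/Y (payoff 0)
Mutual best responses: (A,X), (B,Y) → Nash equilibria.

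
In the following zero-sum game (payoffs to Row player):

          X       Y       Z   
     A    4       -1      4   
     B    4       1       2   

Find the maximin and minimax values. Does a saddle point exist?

Maximin = 1, Minimax = 1, Saddle: True

Work:
Row minimums: [-1, 1] → maximin = 1
Column maximums: [4, 1, 4] → minimax = 1
Saddle point exists! Game value = 1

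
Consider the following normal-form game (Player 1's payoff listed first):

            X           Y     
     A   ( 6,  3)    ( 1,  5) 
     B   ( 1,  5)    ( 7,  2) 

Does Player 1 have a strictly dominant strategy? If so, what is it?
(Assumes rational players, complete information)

No strictly dominant strategy exists for Player 1

Work:
A strategy strictly dominates another if it gives a strictly higher payoff against every opponent action. Compare each pair of P1's strategies column-by-column:
  A vs B: [6 vs 1, 1 vs 7] → A does not strictly dominate B (column Y: 1 ≤ 7)
  B vs A: [1 vs 6, 7 vs 1] → B does not strictly dominate A (column X: 1 ≤ 6)
No single strategy strictly dominates all others → no strictly dominant strategy.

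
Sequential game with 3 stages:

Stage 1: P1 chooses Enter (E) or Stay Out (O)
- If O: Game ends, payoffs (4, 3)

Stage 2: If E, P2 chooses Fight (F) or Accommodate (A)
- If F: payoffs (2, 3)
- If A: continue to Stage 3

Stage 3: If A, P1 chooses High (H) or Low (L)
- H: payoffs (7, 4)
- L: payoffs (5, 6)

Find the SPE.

SPE: (E, A, H); Outcome (7, 4)

Work:
Stage 3: P1 chooses H (7 vs 5)
Stage 2: P2: F->3, A->4 (anticipating H). Choose A
Stage 1: P1: O->4, E->7 (anticipating A, H). Choose E
SPE path: E -> A -> H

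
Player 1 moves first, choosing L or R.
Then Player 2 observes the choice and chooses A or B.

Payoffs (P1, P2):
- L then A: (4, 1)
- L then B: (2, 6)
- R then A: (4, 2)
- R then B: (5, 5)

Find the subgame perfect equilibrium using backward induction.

P1 plays R, P2 plays B after L and B after R; Payoff (5, 5)

Work:
Backward induction:
After L: P2 chooses B → P1 gets 2
After R: P2 chooses B → P1 gets 5
P1 chooses R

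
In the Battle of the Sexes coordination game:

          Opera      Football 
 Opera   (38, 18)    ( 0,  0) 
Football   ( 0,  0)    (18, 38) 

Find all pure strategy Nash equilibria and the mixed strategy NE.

Pure NE: (Opera, Opera) and (Football, Football); Mixed NE: p = 0.6786, q = 0.3214

Work:
Check pure NE:
(Opera, Opera): (38, 18) - no unilateral deviation beneficial
(Football, Football): (18, 38) - no unilateral deviation beneficial
Mixed NE: P1 plays Opera with p = 0.6786, P2 plays Opera with q = 0.3214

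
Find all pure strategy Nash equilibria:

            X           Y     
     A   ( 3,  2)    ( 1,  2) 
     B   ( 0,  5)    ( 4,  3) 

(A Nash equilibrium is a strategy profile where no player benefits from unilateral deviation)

Nash equilibrium: (A, X)

Work:
Best responses:
  P1 vs X: payoffs [3, 0] → best response A (payoff 3)
  P1 vs Y: payoffs [1, 4] → best response B (payoff 4)
  P2 vs A: payoffs [2, 2] → best response X/Y (payoff 2)
  P2 vs B: payoffs [5, 3] → best response X (payoff 5)
Mutual best responses: (A,X) → Nash equilibria.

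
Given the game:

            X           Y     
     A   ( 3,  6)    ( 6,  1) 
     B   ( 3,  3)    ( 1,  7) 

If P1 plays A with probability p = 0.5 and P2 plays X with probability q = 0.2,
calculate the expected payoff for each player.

E[P1] = 3.4, E[P2] = 4.1

Work:
E[P1] = p·q·π₁(A,X) + p·(1-q)·π₁(A,Y) + (1-p)·q·π₁(B,X) + (1-p)·(1-q)·π₁(B,Y)
= 0.5·0.2·3 + 0.5·0.8·6 + 0.5·0.2·3 + 0.5·0.8·1
= 3.4

E[P2] = 4.1 (similar calculation)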